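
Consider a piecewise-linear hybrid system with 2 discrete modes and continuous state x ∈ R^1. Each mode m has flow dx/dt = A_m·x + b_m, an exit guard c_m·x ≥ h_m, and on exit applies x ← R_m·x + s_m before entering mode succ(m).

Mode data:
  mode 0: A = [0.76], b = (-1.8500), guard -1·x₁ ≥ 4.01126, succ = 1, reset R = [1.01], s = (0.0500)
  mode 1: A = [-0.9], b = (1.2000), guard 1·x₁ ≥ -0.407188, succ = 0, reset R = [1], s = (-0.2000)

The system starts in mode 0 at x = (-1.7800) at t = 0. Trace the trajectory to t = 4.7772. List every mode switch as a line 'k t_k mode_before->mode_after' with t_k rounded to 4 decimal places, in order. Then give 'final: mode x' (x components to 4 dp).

1 0.5591 0->1
2 1.8036 1->0
3 2.7918 0->1
4 4.0363 1->0
final: 0 -2.9066

Mode 0: guard c·x = 4.0113 hit at Δt = 0.5591 (t = 0.5591), x⁻ = (-4.0113) → reset → x⁺ = (-4.0014), jump to mode 1
Mode 1: guard c·x = -0.4072 hit at Δt = 1.2445 (t = 1.8036), x⁻ = (-0.4072) → reset → x⁺ = (-0.6072), jump to mode 0
Mode 0: guard c·x = 4.0113 hit at Δt = 0.9882 (t = 2.7918), x⁻ = (-4.0113) → reset → x⁺ = (-4.0014), jump to mode 1
Mode 1: guard c·x = -0.4072 hit at Δt = 1.2445 (t = 4.0363), x⁻ = (-0.4072) → reset → x⁺ = (-0.6072), jump to mode 0
Mode 0: flow for 0.7409 to horizon, guard not reached → x = (-2.9066)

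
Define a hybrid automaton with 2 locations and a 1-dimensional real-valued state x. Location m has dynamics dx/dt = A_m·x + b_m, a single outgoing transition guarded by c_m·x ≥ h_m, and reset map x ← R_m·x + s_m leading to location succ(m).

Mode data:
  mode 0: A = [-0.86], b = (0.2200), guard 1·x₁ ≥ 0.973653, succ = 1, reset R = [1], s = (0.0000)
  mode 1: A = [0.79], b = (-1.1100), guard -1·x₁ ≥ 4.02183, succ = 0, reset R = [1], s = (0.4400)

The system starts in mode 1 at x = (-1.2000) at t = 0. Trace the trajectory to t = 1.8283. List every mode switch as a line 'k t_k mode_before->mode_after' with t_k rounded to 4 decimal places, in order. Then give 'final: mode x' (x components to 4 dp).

Mode 1: guard c·x = 4.0218 hit at Δt = 0.9290 (t = 0.9290), x⁻ = (-4.0218) → reset → x⁺ = (-3.5818), jump to mode 0
Mode 0: flow for 0.8993 to horizon, guard not reached → x = (-1.5150)

1 0.9290 1->0
final: 0 -1.5150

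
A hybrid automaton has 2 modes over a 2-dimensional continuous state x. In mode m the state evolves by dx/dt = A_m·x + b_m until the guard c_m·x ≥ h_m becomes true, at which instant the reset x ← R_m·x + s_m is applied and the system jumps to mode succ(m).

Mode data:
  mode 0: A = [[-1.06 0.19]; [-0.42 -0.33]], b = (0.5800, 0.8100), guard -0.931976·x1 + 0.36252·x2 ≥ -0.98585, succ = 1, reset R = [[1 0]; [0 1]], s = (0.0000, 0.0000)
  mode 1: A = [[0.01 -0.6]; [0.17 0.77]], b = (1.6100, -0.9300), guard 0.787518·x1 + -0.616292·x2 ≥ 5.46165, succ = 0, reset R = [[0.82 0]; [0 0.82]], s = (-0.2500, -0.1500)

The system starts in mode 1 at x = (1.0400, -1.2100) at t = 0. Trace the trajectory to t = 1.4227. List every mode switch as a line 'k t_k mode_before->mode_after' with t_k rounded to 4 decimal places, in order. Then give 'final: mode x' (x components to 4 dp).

1 1.0380 1->0
final: 0 2.1056 -2.7995

Mode 1: guard c·x = 5.4616 hit at Δt = 1.0380 (t = 1.0380), x⁻ = (4.1525, -3.5559) → reset → x⁺ = (3.1551, -3.0658), jump to mode 0
Mode 0: flow for 0.3847 to horizon, guard not reached → x = (2.1056, -2.7995)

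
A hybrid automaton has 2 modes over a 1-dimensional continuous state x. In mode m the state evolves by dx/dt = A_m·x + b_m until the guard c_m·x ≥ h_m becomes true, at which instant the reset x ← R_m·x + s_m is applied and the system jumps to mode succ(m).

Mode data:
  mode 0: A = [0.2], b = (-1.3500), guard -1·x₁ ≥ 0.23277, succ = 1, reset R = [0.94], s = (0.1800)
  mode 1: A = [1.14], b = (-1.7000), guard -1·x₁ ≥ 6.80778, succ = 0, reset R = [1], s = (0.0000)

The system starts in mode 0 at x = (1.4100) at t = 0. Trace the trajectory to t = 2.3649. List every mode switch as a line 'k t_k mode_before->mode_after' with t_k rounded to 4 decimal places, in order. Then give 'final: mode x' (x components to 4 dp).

Mode 0: guard c·x = 0.2328 hit at Δt = 1.3411 (t = 1.3411), x⁻ = (-0.2328) → reset → x⁺ = (-0.0388), jump to mode 1
Mode 1: flow for 1.0238 to horizon, guard not reached → x = (-3.4244)

1 1.3411 0->1
final: 1 -3.4244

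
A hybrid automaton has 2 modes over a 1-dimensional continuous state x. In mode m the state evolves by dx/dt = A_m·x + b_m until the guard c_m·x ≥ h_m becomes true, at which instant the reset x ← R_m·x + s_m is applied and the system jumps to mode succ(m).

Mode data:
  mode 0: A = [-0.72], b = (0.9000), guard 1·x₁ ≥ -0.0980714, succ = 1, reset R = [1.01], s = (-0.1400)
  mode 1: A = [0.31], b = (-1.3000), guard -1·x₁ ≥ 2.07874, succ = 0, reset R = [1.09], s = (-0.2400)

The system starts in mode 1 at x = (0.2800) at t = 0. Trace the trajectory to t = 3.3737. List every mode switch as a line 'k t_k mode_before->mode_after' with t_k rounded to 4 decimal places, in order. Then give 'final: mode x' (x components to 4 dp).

1 1.5216 1->0
2 2.9447 0->1
final: 1 -0.8695

Mode 1: guard c·x = 2.0787 hit at Δt = 1.5216 (t = 1.5216), x⁻ = (-2.0787) → reset → x⁺ = (-2.5058), jump to mode 0
Mode 0: guard c·x = -0.0981 hit at Δt = 1.4231 (t = 2.9447), x⁻ = (-0.0981) → reset → x⁺ = (-0.2391), jump to mode 1
Mode 1: flow for 0.4290 to horizon, guard not reached → x = (-0.8695)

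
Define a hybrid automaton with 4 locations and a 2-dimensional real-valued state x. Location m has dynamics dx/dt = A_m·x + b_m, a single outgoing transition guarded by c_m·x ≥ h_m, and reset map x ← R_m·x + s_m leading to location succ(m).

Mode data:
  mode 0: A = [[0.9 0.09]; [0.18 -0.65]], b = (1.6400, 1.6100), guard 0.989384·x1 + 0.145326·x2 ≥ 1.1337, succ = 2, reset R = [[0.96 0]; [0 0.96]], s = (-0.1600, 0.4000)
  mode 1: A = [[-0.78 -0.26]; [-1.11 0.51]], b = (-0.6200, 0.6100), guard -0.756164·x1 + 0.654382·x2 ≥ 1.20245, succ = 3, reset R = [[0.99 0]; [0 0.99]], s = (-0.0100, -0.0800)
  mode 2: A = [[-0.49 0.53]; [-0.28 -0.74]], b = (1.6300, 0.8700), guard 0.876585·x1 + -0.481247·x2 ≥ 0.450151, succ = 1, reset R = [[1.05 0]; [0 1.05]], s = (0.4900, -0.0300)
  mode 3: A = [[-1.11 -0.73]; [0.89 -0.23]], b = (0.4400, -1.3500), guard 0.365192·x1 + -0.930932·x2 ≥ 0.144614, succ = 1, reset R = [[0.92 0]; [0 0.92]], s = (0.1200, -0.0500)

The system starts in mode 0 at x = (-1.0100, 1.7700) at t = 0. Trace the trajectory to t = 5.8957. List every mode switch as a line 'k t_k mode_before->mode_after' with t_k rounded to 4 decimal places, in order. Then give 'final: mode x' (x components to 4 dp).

1 1.1591 0->2
2 1.5872 2->1
3 2.4310 1->3
4 3.8904 3->1
5 5.2182 1->3
final: 3 -0.1863 -0.1262

Mode 0: guard c·x = 1.1337 hit at Δt = 1.1591 (t = 1.1591), x⁻ = (0.8338, 2.1244) → reset → x⁺ = (0.6405, 2.4395), jump to mode 2
Mode 2: guard c·x = 0.4502 hit at Δt = 0.4281 (t = 1.5872), x⁻ = (1.5984, 1.9761) → reset → x⁺ = (2.1683, 2.0449), jump to mode 1
Mode 1: guard c·x = 1.2025 hit at Δt = 0.8438 (t = 2.4310), x⁻ = (0.4102, 2.3116) → reset → x⁺ = (0.3961, 2.2084), jump to mode 3
Mode 3: guard c·x = 0.1446 hit at Δt = 1.4594 (t = 3.8904), x⁻ = (0.0349, -0.1416) → reset → x⁺ = (0.1521, -0.1803), jump to mode 1
Mode 1: guard c·x = 1.2025 hit at Δt = 1.3278 (t = 5.2182), x⁻ = (-0.5581, 1.1927) → reset → x⁺ = (-0.5625, 1.1008), jump to mode 3
Mode 3: flow for 0.6775 to horizon, guard not reached → x = (-0.1863, -0.1262)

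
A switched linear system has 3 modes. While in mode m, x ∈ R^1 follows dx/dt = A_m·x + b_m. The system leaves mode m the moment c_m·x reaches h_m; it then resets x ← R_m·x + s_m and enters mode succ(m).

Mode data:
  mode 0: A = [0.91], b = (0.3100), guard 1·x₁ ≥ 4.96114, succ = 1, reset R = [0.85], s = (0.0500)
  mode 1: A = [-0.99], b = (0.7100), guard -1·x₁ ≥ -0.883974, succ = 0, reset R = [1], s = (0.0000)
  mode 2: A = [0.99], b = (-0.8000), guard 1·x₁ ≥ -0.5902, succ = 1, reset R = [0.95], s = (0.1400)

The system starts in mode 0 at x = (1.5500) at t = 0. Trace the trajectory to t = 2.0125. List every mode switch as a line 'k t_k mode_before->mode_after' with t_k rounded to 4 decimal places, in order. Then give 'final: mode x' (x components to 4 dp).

Mode 0: guard c·x = 4.9611 hit at Δt = 1.1331 (t = 1.1331), x⁻ = (4.9611) → reset → x⁺ = (4.2670), jump to mode 1
Mode 1: flow for 0.8794 to horizon, guard not reached → x = (2.2035)

1 1.1331 0->1
final: 1 2.2035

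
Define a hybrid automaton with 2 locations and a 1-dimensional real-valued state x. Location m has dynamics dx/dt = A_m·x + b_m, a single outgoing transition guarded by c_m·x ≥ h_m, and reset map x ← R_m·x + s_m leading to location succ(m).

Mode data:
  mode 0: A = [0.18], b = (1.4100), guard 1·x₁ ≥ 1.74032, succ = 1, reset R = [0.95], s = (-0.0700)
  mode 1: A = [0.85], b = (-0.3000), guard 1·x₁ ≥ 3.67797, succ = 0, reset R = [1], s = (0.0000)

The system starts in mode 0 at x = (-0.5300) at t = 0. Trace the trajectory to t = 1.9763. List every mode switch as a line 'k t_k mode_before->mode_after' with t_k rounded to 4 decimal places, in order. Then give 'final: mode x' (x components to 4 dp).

Mode 0: guard c·x = 1.7403 hit at Δt = 1.5038 (t = 1.5038), x⁻ = (1.7403) → reset → x⁺ = (1.5833), jump to mode 1
Mode 1: flow for 0.4725 to horizon, guard not reached → x = (2.1914)

1 1.5038 0->1
final: 1 2.1914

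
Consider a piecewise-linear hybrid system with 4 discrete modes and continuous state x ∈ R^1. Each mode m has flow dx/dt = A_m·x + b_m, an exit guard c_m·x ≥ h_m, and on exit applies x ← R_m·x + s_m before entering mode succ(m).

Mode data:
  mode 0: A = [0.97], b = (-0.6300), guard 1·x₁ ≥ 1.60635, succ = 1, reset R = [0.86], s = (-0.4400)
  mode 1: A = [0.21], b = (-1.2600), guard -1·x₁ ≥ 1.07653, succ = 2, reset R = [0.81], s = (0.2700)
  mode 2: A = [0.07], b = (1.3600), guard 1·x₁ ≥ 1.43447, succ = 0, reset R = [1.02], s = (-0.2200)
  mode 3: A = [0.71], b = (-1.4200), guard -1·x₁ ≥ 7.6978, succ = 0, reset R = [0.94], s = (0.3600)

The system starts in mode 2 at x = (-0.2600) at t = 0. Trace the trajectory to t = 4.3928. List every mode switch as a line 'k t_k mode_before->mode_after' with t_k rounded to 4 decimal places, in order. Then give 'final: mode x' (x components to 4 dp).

Mode 2: guard c·x = 1.4345 hit at Δt = 1.2101 (t = 1.2101), x⁻ = (1.4345) → reset → x⁺ = (1.2432), jump to mode 0
Mode 0: guard c·x = 1.6063 hit at Δt = 0.4921 (t = 1.7022), x⁻ = (1.6063) → reset → x⁺ = (0.9415), jump to mode 1
Mode 1: guard c·x = 1.0765 hit at Δt = 1.5986 (t = 3.3008), x⁻ = (-1.0765) → reset → x⁺ = (-0.6020), jump to mode 2
Mode 2: flow for 1.0920 to horizon, guard not reached → x = (0.8936)

1 1.2101 2->0
2 1.7022 0->1
3 3.3008 1->2
final: 2 0.8936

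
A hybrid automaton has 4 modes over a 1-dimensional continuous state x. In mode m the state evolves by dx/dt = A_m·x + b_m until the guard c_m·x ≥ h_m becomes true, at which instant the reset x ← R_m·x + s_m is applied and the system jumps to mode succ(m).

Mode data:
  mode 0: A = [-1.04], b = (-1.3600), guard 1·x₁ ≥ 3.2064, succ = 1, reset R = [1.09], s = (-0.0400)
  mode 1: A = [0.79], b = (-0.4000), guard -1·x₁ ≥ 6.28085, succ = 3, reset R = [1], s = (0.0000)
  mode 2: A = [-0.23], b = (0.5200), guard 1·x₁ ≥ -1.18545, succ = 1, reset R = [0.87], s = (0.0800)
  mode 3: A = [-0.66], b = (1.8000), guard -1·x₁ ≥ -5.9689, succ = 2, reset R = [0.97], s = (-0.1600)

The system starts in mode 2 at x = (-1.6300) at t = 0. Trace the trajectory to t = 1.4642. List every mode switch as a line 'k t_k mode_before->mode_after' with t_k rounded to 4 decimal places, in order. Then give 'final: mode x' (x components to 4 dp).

1 0.5275 2->1
final: 1 -2.5488

Mode 2: guard c·x = -1.1854 hit at Δt = 0.5275 (t = 0.5275), x⁻ = (-1.1855) → reset → x⁺ = (-0.9513), jump to mode 1
Mode 1: flow for 0.9367 to horizon, guard not reached → x = (-2.5488)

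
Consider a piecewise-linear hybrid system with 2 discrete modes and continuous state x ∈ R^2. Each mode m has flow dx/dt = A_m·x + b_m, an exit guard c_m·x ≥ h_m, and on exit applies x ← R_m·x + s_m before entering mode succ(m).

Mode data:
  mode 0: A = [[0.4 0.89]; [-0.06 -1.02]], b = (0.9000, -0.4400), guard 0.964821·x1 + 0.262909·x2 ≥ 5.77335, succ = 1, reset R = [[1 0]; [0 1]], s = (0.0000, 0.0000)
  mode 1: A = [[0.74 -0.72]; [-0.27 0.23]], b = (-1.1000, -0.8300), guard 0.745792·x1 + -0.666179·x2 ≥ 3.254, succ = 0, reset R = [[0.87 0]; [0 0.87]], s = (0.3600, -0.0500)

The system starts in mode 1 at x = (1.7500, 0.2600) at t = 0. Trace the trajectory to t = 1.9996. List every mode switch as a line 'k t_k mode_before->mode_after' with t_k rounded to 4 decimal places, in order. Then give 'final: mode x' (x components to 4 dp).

Mode 1: guard c·x = 3.2540 hit at Δt = 1.2542 (t = 1.2542), x⁻ = (2.8729, -1.6683) → reset → x⁺ = (2.8594, -1.5014), jump to mode 0
Mode 0: flow for 0.7454 to horizon, guard not reached → x = (3.6706, -1.0341)

1 1.2542 1->0
final: 0 3.6706 -1.0341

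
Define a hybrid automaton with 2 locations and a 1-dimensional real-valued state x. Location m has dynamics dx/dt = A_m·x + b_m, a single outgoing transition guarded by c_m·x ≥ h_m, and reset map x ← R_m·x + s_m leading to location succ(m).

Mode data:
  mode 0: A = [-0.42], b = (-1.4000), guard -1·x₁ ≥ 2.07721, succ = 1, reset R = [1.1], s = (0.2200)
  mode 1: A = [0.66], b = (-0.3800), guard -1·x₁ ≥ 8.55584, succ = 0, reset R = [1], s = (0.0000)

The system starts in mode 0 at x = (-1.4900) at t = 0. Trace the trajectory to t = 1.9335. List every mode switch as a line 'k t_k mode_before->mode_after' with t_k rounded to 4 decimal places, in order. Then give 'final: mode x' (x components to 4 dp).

1 0.9132 0->1
final: 1 -4.6023

Mode 0: guard c·x = 2.0772 hit at Δt = 0.9132 (t = 0.9132), x⁻ = (-2.0772) → reset → x⁺ = (-2.0649), jump to mode 1
Mode 1: flow for 1.0203 to horizon, guard not reached → x = (-4.6023)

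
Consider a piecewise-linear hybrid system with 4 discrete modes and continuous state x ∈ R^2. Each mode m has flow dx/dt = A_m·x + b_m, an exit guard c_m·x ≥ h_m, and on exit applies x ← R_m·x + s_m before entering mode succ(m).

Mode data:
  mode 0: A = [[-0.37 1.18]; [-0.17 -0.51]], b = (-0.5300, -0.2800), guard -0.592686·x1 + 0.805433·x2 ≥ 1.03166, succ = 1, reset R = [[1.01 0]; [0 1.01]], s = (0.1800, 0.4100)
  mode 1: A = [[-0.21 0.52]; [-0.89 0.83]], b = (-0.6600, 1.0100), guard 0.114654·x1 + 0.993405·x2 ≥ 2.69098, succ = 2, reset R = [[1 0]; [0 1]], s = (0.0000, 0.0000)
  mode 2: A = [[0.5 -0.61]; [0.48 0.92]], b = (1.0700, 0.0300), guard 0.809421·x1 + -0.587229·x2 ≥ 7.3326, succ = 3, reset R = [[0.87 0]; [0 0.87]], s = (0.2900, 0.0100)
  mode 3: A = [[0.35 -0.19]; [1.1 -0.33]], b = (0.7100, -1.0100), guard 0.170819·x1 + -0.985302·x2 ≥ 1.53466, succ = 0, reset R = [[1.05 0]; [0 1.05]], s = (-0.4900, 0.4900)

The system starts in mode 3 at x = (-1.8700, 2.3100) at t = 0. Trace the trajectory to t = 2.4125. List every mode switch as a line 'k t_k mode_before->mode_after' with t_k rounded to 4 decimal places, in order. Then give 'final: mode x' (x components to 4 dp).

Mode 3: guard c·x = 1.5347 hit at Δt = 1.3201 (t = 1.3201), x⁻ = (-1.8479, -1.8779) → reset → x⁺ = (-2.4302, -1.4818), jump to mode 0
Mode 0: guard c·x = 1.0317 hit at Δt = 0.6533 (t = 1.9734), x⁻ = (-3.0363, -0.9534) → reset → x⁺ = (-2.8866, -0.5529), jump to mode 1
Mode 1: flow for 0.4391 to horizon, guard not reached → x = (-2.8567, 1.1082)

1 1.3201 3->0
2 1.9734 0->1
final: 1 -2.8567 1.1082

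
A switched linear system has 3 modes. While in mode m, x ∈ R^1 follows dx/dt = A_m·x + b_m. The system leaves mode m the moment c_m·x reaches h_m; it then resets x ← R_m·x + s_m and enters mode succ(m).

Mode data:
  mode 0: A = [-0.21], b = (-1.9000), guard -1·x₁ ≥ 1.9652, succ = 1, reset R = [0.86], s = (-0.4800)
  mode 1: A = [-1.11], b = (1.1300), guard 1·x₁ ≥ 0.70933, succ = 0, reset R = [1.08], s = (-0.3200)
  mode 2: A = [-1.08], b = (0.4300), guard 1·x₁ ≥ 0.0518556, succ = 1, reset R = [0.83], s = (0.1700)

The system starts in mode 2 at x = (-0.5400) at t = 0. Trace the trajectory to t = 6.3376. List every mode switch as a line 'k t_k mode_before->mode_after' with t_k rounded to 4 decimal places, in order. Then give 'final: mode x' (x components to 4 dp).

1 0.9228 2->1
2 1.7863 1->0
3 3.1816 0->1
4 5.2851 1->0
final: 0 -1.4366

Mode 2: guard c·x = 0.0519 hit at Δt = 0.9228 (t = 0.9228), x⁻ = (0.0519) → reset → x⁺ = (0.2130), jump to mode 1
Mode 1: guard c·x = 0.7093 hit at Δt = 0.8635 (t = 1.7863), x⁻ = (0.7093) → reset → x⁺ = (0.4461), jump to mode 0
Mode 0: guard c·x = 1.9652 hit at Δt = 1.3953 (t = 3.1816), x⁻ = (-1.9652) → reset → x⁺ = (-2.1701), jump to mode 1
Mode 1: guard c·x = 0.7093 hit at Δt = 2.1035 (t = 5.2851), x⁻ = (0.7093) → reset → x⁺ = (0.4461), jump to mode 0
Mode 0: flow for 1.0525 to horizon, guard not reached → x = (-1.4366)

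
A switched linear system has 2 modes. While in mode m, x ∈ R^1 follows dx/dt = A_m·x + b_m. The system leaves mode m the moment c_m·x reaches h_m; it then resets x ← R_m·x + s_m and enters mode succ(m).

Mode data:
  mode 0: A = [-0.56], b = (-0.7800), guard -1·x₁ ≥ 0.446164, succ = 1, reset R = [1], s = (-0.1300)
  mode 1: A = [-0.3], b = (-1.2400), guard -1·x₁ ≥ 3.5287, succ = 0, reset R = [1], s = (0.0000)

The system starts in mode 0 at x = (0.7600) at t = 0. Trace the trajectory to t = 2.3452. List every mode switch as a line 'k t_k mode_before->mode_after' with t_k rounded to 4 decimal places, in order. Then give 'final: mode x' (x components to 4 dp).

Mode 0: guard c·x = 0.4462 hit at Δt = 1.4671 (t = 1.4671), x⁻ = (-0.4462) → reset → x⁺ = (-0.5762), jump to mode 1
Mode 1: flow for 0.8781 to horizon, guard not reached → x = (-1.4000)

1 1.4671 0->1
final: 1 -1.4000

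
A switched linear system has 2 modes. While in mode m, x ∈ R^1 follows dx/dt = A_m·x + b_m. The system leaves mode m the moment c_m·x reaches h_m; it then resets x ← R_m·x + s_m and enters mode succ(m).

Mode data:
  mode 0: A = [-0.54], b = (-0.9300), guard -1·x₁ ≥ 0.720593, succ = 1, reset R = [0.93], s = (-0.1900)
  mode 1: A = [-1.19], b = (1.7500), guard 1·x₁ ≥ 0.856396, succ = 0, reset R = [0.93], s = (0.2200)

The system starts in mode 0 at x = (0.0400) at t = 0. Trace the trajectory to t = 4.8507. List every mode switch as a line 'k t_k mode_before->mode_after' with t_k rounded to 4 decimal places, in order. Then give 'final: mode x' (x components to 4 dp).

1 1.0462 0->1
2 2.1669 1->0
3 4.0296 0->1
final: 1 0.5933

Mode 0: guard c·x = 0.7206 hit at Δt = 1.0462 (t = 1.0462), x⁻ = (-0.7206) → reset → x⁺ = (-0.8602), jump to mode 1
Mode 1: guard c·x = 0.8564 hit at Δt = 1.1207 (t = 2.1669), x⁻ = (0.8564) → reset → x⁺ = (1.0164), jump to mode 0
Mode 0: guard c·x = 0.7206 hit at Δt = 1.8627 (t = 4.0296), x⁻ = (-0.7206) → reset → x⁺ = (-0.8602), jump to mode 1
Mode 1: flow for 0.8211 to horizon, guard not reached → x = (0.5933)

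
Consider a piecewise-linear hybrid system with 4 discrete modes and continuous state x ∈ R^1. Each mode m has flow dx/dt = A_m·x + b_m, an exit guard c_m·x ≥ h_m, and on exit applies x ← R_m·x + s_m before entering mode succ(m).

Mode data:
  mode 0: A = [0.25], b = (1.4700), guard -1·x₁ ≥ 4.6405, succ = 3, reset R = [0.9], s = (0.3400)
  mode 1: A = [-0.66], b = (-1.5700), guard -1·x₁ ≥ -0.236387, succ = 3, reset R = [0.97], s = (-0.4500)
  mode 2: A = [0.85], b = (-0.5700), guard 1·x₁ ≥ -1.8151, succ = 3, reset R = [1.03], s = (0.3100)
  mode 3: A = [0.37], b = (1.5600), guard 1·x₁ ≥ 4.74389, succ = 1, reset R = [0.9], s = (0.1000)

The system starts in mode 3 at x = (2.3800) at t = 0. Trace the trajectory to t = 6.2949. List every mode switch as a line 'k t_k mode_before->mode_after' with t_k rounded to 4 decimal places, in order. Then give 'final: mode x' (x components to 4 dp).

1 0.8278 3->1
2 2.2641 1->3
3 4.4468 3->1
4 5.8831 1->3
final: 3 0.4368

Mode 3: guard c·x = 4.7439 hit at Δt = 0.8278 (t = 0.8278), x⁻ = (4.7439) → reset → x⁺ = (4.3695), jump to mode 1
Mode 1: guard c·x = -0.2364 hit at Δt = 1.4363 (t = 2.2641), x⁻ = (0.2364) → reset → x⁺ = (-0.2207), jump to mode 3
Mode 3: guard c·x = 4.7439 hit at Δt = 2.1827 (t = 4.4468), x⁻ = (4.7439) → reset → x⁺ = (4.3695), jump to mode 1
Mode 1: guard c·x = -0.2364 hit at Δt = 1.4363 (t = 5.8831), x⁻ = (0.2364) → reset → x⁺ = (-0.2207), jump to mode 3
Mode 3: flow for 0.4118 to horizon, guard not reached → x = (0.4368)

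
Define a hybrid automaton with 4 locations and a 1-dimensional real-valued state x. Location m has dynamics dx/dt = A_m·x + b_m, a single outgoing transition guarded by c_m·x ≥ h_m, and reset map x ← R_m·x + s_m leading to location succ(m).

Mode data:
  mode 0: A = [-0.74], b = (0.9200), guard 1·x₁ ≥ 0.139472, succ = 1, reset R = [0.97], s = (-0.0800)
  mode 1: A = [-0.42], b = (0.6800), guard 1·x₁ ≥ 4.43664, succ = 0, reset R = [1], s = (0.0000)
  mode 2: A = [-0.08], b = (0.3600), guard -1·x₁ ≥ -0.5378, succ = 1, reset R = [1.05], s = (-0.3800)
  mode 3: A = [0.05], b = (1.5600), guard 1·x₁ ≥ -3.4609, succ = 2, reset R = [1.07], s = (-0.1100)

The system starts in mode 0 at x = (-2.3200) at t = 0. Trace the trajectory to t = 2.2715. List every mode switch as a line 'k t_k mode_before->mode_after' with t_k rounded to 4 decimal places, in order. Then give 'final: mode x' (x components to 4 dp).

1 1.5837 0->1
final: 1 0.4476

Mode 0: guard c·x = 0.1395 hit at Δt = 1.5837 (t = 1.5837), x⁻ = (0.1395) → reset → x⁺ = (0.0553), jump to mode 1
Mode 1: flow for 0.6878 to horizon, guard not reached → x = (0.4476)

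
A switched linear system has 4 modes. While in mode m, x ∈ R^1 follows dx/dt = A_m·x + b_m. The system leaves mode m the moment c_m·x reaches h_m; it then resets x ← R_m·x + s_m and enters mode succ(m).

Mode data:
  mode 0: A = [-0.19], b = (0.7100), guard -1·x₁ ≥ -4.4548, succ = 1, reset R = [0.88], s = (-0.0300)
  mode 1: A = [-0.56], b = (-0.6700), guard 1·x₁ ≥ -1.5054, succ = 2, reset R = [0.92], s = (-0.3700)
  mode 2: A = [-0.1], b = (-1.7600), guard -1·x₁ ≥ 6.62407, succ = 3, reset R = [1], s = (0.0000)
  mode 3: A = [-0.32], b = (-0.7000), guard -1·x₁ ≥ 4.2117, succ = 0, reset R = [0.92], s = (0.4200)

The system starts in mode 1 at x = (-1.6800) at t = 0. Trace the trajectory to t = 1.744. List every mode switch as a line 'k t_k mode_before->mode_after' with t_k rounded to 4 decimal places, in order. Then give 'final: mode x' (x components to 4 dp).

1 0.7999 1->2
final: 2 -3.1824

Mode 1: guard c·x = -1.5054 hit at Δt = 0.7999 (t = 0.7999), x⁻ = (-1.5054) → reset → x⁺ = (-1.7550), jump to mode 2
Mode 2: flow for 0.9441 to horizon, guard not reached → x = (-3.1824)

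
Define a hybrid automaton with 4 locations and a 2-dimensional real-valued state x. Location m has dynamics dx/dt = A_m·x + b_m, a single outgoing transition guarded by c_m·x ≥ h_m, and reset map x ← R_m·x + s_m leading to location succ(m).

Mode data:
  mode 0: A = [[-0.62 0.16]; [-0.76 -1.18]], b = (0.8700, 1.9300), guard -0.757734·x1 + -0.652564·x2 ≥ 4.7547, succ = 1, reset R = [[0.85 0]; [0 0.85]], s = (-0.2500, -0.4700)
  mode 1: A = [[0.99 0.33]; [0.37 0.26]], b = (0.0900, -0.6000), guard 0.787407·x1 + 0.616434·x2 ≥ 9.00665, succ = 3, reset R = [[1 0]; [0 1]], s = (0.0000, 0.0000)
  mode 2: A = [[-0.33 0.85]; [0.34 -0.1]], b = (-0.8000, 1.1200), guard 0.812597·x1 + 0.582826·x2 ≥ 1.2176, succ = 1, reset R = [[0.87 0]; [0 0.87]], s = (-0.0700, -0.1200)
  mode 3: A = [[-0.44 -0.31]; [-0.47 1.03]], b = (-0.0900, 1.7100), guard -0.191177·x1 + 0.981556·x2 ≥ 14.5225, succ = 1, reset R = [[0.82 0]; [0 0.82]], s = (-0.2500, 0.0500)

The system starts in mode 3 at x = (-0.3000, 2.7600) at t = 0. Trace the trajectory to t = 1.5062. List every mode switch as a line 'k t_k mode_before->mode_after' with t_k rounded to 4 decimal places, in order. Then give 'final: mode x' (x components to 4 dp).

Mode 3: guard c·x = 14.5225 hit at Δt = 1.1831 (t = 1.1831), x⁻ = (-2.4878, 14.3108) → reset → x⁺ = (-2.2900, 11.7849), jump to mode 1
Mode 1: flow for 0.3231 to horizon, guard not reached → x = (-1.6048, 12.3690)

1 1.1831 3->1
final: 1 -1.6048 12.3690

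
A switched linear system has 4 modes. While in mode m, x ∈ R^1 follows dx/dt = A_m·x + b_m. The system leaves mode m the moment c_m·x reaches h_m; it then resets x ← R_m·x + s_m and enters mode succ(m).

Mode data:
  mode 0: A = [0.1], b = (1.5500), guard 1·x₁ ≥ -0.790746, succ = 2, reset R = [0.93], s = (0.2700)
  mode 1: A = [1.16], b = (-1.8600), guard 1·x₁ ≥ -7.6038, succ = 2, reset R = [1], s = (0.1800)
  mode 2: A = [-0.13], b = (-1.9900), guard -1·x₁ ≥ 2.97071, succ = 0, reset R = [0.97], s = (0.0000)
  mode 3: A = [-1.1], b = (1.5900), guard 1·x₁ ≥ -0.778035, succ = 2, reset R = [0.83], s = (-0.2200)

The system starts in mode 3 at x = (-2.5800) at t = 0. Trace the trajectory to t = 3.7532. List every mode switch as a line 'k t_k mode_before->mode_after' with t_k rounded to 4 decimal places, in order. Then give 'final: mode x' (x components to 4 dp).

1 0.5396 3->2
2 1.7514 2->0
3 3.2846 0->2
final: 2 -1.3426

Mode 3: guard c·x = -0.7780 hit at Δt = 0.5396 (t = 0.5396), x⁻ = (-0.7780) → reset → x⁺ = (-0.8658), jump to mode 2
Mode 2: guard c·x = 2.9707 hit at Δt = 1.2118 (t = 1.7514), x⁻ = (-2.9707) → reset → x⁺ = (-2.8816), jump to mode 0
Mode 0: guard c·x = -0.7907 hit at Δt = 1.5332 (t = 3.2846), x⁻ = (-0.7907) → reset → x⁺ = (-0.4654), jump to mode 2
Mode 2: flow for 0.4686 to horizon, guard not reached → x = (-1.3426)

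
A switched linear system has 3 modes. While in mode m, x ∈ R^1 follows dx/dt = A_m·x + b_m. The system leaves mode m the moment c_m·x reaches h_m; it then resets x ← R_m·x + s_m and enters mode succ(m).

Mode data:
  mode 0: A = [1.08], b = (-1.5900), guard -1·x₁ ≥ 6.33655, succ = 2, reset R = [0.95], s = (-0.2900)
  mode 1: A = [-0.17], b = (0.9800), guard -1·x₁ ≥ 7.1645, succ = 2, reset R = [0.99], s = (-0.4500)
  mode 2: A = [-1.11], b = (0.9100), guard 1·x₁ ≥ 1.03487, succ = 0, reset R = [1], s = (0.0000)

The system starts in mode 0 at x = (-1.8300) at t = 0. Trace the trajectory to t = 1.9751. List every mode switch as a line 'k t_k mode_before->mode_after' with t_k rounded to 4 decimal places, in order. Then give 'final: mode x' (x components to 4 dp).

Mode 0: guard c·x = 6.3365 hit at Δt = 0.7969 (t = 0.7969), x⁻ = (-6.3365) → reset → x⁺ = (-6.3097), jump to mode 2
Mode 2: flow for 1.1782 to horizon, guard not reached → x = (-1.1081)

1 0.7969 0->2
final: 2 -1.1081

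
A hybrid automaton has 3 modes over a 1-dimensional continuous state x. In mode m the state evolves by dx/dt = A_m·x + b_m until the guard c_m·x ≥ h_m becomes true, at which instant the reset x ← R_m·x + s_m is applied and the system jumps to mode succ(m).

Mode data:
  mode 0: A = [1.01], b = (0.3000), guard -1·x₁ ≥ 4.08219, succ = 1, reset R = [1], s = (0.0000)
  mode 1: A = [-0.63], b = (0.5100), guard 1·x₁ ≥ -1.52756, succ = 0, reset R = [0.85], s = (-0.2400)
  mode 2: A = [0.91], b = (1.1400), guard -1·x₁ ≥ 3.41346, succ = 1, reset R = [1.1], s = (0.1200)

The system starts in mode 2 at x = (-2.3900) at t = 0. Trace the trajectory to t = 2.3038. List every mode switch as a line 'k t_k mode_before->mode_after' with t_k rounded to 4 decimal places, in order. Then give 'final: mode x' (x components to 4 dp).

Mode 2: guard c·x = 3.4135 hit at Δt = 0.7053 (t = 0.7053), x⁻ = (-3.4135) → reset → x⁺ = (-3.6348), jump to mode 1
Mode 1: guard c·x = -1.5276 hit at Δt = 1.0202 (t = 1.7255), x⁻ = (-1.5276) → reset → x⁺ = (-1.5384), jump to mode 0
Mode 0: flow for 0.5783 to horizon, guard not reached → x = (-2.5233)

1 0.7053 2->1
2 1.7255 1->0
final: 0 -2.5233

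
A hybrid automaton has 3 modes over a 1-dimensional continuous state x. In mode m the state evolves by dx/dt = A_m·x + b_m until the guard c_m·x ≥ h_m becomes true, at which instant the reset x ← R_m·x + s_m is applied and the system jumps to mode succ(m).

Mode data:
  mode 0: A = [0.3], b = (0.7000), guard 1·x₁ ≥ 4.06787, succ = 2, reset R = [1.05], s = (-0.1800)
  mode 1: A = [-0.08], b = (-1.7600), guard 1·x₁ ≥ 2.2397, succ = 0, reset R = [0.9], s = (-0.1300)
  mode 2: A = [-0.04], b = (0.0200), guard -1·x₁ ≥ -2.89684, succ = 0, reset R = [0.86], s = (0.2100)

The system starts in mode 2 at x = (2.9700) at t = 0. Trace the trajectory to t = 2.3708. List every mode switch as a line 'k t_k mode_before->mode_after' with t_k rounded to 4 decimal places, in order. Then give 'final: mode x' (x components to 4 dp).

1 0.7517 2->0
2 1.5522 0->2
final: 2 3.9756

Mode 2: guard c·x = -2.8968 hit at Δt = 0.7517 (t = 0.7517), x⁻ = (2.8968) → reset → x⁺ = (2.7013), jump to mode 0
Mode 0: guard c·x = 4.0679 hit at Δt = 0.8005 (t = 1.5522), x⁻ = (4.0679) → reset → x⁺ = (4.0913), jump to mode 2
Mode 2: flow for 0.8186 to horizon, guard not reached → x = (3.9756)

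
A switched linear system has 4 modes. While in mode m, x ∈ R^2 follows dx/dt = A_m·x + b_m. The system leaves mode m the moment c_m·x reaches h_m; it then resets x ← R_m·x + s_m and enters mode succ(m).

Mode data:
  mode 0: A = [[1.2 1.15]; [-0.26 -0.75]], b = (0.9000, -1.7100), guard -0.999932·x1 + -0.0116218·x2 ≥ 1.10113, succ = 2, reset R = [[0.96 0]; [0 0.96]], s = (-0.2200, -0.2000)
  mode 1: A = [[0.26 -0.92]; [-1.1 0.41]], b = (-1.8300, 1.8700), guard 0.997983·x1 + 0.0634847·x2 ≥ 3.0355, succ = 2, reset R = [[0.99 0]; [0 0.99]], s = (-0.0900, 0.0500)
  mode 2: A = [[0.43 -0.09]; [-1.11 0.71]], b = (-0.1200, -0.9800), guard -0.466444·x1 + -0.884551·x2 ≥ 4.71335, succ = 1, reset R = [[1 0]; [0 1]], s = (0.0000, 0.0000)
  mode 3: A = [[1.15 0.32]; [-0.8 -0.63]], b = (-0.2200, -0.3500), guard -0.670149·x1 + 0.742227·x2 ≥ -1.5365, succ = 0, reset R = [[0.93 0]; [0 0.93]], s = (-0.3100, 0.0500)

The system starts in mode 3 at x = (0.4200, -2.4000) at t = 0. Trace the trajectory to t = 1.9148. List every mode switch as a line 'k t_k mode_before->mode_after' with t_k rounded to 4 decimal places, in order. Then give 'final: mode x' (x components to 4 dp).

Mode 3: guard c·x = -1.5365 hit at Δt = 0.5213 (t = 0.5213), x⁻ = (0.1030, -1.9771) → reset → x⁺ = (-0.2142, -1.7887), jump to mode 0
Mode 0: guard c·x = 1.1011 hit at Δt = 0.4461 (t = 0.9674), x⁻ = (-1.0795, -1.8664) → reset → x⁺ = (-1.2563, -1.9917), jump to mode 2
Mode 2: flow for 0.9474 to horizon, guard not reached → x = (-1.7699, -3.0152)

1 0.5213 3->0
2 0.9674 0->2
final: 2 -1.7699 -3.0152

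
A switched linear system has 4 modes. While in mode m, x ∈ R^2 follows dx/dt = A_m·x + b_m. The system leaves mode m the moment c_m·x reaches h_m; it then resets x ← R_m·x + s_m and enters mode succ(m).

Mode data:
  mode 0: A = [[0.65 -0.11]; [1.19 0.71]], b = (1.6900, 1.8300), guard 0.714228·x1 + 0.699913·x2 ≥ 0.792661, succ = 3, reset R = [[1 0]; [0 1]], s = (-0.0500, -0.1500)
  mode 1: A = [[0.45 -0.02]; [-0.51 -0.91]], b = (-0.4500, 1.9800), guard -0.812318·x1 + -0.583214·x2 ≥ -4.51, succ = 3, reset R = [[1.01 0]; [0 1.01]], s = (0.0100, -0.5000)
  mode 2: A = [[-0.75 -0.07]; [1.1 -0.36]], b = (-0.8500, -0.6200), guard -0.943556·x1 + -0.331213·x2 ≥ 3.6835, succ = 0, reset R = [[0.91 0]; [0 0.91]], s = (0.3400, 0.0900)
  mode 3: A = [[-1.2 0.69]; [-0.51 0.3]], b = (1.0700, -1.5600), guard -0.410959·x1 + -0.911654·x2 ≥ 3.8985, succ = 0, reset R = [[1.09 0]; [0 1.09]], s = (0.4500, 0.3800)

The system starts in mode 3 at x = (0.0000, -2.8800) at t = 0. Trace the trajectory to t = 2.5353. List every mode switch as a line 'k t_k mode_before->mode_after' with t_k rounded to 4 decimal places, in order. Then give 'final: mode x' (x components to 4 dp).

Mode 3: guard c·x = 3.8985 hit at Δt = 0.4741 (t = 0.4741), x⁻ = (-0.4910, -4.0550) → reset → x⁺ = (-0.0852, -4.0399), jump to mode 0
Mode 0: guard c·x = 0.7927 hit at Δt = 1.2450 (t = 1.7191), x⁻ = (3.9079, -2.8553) → reset → x⁺ = (3.8579, -3.0053), jump to mode 3
Mode 3: guard c·x = 3.8985 hit at Δt = 0.4777 (t = 2.1968), x⁻ = (1.5345, -4.9680) → reset → x⁺ = (2.1226, -5.0351), jump to mode 0
Mode 0: flow for 0.3385 to horizon, guard not reached → x = (3.4853, -4.4489)

1 0.4741 3->0
2 1.7191 0->3
3 2.1968 3->0
final: 0 3.4853 -4.4489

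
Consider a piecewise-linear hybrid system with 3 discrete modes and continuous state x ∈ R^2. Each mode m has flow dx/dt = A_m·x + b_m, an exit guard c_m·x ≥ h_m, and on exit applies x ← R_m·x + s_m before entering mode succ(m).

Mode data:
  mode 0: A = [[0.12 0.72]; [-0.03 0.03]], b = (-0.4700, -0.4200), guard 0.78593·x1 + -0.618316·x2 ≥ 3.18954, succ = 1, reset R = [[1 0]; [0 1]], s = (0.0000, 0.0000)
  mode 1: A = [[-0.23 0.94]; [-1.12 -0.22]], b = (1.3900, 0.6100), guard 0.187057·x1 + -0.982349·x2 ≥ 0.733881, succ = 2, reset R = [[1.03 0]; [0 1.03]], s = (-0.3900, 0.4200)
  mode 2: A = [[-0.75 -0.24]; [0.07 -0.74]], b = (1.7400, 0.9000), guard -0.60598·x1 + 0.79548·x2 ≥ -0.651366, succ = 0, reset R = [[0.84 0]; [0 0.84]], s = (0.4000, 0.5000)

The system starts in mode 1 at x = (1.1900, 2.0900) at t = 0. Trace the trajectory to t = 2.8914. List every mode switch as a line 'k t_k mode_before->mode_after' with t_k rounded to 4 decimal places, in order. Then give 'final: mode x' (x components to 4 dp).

1 0.9976 1->2
2 2.2425 2->0
final: 0 2.8242 1.0191

Mode 1: guard c·x = 0.7339 hit at Δt = 0.9976 (t = 0.9976), x⁻ = (3.0678, -0.1629) → reset → x⁺ = (2.7698, 0.2522), jump to mode 2
Mode 2: guard c·x = -0.6514 hit at Δt = 1.2449 (t = 2.2425), x⁻ = (2.3559, 0.9758) → reset → x⁺ = (2.3790, 1.3197), jump to mode 0
Mode 0: flow for 0.6489 to horizon, guard not reached → x = (2.8242, 1.0191)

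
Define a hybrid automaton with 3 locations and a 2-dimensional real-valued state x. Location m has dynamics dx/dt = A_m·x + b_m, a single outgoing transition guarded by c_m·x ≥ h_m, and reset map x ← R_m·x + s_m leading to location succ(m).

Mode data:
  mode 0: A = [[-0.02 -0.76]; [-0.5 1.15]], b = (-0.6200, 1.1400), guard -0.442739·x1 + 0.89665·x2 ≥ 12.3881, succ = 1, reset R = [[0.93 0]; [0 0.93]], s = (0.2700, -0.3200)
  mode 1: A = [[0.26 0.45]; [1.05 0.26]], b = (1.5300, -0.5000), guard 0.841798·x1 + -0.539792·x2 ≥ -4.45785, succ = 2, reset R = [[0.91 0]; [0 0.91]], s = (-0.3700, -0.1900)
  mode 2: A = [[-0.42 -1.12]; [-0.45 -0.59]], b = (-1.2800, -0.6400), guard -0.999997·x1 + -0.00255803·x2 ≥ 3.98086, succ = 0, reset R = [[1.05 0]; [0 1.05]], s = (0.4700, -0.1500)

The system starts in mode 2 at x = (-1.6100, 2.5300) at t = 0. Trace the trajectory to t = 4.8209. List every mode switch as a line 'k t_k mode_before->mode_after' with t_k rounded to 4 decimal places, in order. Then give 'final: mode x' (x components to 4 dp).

1 0.9729 2->0
2 1.8138 0->1
3 3.1257 1->2
4 3.4841 2->0
5 4.1057 0->1
final: 1 -3.5892 6.6971

Mode 2: guard c·x = 3.9809 hit at Δt = 0.9729 (t = 0.9729), x⁻ = (-3.9859, 1.9632) → reset → x⁺ = (-3.7152, 1.9113), jump to mode 0
Mode 0: guard c·x = 12.3881 hit at Δt = 0.8409 (t = 1.8138), x⁻ = (-7.4966, 10.1144) → reset → x⁺ = (-6.7018, 9.0864), jump to mode 1
Mode 1: guard c·x = -4.4578 hit at Δt = 1.3119 (t = 3.1257), x⁻ = (-2.4184, 4.4870) → reset → x⁺ = (-2.5707, 3.8932), jump to mode 2
Mode 2: guard c·x = 3.9809 hit at Δt = 0.3584 (t = 3.4841), x⁻ = (-3.9896, 3.4297) → reset → x⁺ = (-3.7191, 3.4512), jump to mode 0
Mode 0: guard c·x = 12.3881 hit at Δt = 0.6216 (t = 4.1057), x⁻ = (-7.0640, 10.3280) → reset → x⁺ = (-6.2995, 9.2850), jump to mode 1
Mode 1: flow for 0.7152 to horizon, guard not reached → x = (-3.5892, 6.6971)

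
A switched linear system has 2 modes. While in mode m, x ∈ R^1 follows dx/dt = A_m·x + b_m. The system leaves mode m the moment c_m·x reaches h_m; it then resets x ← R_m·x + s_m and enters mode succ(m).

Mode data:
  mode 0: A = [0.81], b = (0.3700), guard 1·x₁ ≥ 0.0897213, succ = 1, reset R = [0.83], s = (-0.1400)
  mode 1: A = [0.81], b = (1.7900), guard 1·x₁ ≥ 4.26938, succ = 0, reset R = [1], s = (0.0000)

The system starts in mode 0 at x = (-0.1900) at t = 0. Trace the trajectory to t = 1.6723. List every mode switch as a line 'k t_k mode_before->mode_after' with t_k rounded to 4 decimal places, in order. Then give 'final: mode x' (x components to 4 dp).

1 0.8853 0->1
final: 1 1.8466

Mode 0: guard c·x = 0.0897 hit at Δt = 0.8853 (t = 0.8853), x⁻ = (0.0897) → reset → x⁺ = (-0.0655), jump to mode 1
Mode 1: flow for 0.7870 to horizon, guard not reached → x = (1.8466)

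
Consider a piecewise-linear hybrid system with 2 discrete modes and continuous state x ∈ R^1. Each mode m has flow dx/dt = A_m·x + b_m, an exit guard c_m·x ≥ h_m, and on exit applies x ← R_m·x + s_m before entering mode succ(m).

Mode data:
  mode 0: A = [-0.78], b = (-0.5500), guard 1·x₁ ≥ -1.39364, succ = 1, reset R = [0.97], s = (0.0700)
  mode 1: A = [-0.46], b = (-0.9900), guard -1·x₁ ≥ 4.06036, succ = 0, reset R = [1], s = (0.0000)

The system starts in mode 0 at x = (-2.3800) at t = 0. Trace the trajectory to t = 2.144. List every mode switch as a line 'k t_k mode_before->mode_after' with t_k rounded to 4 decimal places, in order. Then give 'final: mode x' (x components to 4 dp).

Mode 0: guard c·x = -1.3936 hit at Δt = 1.1397 (t = 1.1397), x⁻ = (-1.3936) → reset → x⁺ = (-1.2818), jump to mode 1
Mode 1: flow for 1.0043 to horizon, guard not reached → x = (-1.6038)

1 1.1397 0->1
final: 1 -1.6038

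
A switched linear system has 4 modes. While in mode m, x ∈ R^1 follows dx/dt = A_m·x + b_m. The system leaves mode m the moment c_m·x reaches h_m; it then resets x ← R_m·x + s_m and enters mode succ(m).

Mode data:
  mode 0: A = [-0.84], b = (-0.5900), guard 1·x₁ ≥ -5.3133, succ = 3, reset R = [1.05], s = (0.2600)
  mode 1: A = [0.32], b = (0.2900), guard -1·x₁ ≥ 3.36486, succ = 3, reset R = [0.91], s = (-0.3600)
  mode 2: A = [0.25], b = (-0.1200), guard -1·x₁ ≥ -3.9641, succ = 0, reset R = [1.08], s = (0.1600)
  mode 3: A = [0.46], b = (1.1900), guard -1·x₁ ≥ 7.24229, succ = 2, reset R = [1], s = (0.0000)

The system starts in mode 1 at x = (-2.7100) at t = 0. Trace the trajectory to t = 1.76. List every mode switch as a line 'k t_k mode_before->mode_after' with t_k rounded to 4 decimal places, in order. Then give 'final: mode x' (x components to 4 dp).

1 0.9679 1->3
final: 3 -3.7891

Mode 1: guard c·x = 3.3649 hit at Δt = 0.9679 (t = 0.9679), x⁻ = (-3.3649) → reset → x⁺ = (-3.4220), jump to mode 3
Mode 3: flow for 0.7921 to horizon, guard not reached → x = (-3.7891)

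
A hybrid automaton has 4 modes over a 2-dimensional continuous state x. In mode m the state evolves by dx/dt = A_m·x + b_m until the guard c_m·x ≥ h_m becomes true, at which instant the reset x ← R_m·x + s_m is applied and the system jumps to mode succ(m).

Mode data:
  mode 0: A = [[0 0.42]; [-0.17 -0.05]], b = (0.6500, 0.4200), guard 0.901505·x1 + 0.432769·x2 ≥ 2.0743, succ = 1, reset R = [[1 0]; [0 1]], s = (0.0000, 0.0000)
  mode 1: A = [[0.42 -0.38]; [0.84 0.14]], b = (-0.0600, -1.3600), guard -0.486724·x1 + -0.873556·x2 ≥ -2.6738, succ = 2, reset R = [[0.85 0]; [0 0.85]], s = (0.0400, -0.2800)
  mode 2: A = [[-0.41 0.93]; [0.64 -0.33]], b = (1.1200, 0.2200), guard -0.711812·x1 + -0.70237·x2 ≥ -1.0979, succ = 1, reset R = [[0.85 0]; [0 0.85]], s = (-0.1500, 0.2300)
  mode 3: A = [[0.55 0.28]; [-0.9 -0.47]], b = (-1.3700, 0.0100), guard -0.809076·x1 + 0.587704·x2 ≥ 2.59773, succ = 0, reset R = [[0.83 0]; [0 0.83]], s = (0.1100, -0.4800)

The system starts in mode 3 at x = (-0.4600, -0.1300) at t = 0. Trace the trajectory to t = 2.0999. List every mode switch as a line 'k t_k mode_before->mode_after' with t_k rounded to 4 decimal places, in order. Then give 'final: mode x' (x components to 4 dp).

Mode 3: guard c·x = 2.5977 hit at Δt = 0.9893 (t = 0.9893), x⁻ = (-2.4940, 0.9867) → reset → x⁺ = (-1.9600, 0.3390), jump to mode 0
Mode 0: flow for 1.1106 to horizon, guard not reached → x = (-0.9069, 1.0418)

1 0.9893 3->0
final: 0 -0.9069 1.0418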